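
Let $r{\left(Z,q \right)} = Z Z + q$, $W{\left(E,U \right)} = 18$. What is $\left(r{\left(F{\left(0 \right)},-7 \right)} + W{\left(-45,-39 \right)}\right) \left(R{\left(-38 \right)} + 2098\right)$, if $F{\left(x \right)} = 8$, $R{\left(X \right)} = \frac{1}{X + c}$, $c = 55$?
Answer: $\frac{2675025}{17} \approx 1.5735 \cdot 10^{5}$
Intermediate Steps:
$R{\left(X \right)} = \frac{1}{55 + X}$ ($R{\left(X \right)} = \frac{1}{X + 55} = \frac{1}{55 + X}$)
$r{\left(Z,q \right)} = q + Z^{2}$ ($r{\left(Z,q \right)} = Z^{2} + q = q + Z^{2}$)
$\left(r{\left(F{\left(0 \right)},-7 \right)} + W{\left(-45,-39 \right)}\right) \left(R{\left(-38 \right)} + 2098\right) = \left(\left(-7 + 8^{2}\right) + 18\right) \left(\frac{1}{55 - 38} + 2098\right) = \left(\left(-7 + 64\right) + 18\right) \left(\frac{1}{17} + 2098\right) = \left(57 + 18\right) \left(\frac{1}{17} + 2098\right) = 75 \cdot \frac{35667}{17} = \frac{2675025}{17}$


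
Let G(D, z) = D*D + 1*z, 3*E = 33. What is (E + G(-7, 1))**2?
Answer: 3721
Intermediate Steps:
E = 11 (E = (1/3)*33 = 11)
G(D, z) = z + D**2 (G(D, z) = D**2 + z = z + D**2)
(E + G(-7, 1))**2 = (11 + (1 + (-7)**2))**2 = (11 + (1 + 49))**2 = (11 + 50)**2 = 61**2 = 3721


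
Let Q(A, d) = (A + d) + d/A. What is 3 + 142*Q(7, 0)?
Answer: 997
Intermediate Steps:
Q(A, d) = A + d + d/A
3 + 142*Q(7, 0) = 3 + 142*(7 + 0 + 0/7) = 3 + 142*(7 + 0 + 0*(⅐)) = 3 + 142*(7 + 0 + 0) = 3 + 142*7 = 3 + 994 = 997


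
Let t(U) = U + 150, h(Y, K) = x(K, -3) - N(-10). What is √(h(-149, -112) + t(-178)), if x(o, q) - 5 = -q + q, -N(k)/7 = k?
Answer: I*√93 ≈ 9.6436*I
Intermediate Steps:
N(k) = -7*k
x(o, q) = 5 (x(o, q) = 5 + (-q + q) = 5 + 0 = 5)
h(Y, K) = -65 (h(Y, K) = 5 - (-7)*(-10) = 5 - 1*70 = 5 - 70 = -65)
t(U) = 150 + U
√(h(-149, -112) + t(-178)) = √(-65 + (150 - 178)) = √(-65 - 28) = √(-93) = I*√93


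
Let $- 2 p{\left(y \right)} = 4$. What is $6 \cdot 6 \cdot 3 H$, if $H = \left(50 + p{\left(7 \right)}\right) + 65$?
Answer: $12204$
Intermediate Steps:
$p{\left(y \right)} = -2$ ($p{\left(y \right)} = \left(- \frac{1}{2}\right) 4 = -2$)
$H = 113$ ($H = \left(50 - 2\right) + 65 = 48 + 65 = 113$)
$6 \cdot 6 \cdot 3 H = 6 \cdot 6 \cdot 3 \cdot 113 = 36 \cdot 3 \cdot 113 = 108 \cdot 113 = 12204$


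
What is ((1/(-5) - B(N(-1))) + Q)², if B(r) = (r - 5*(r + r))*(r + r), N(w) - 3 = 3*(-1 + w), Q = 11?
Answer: 746496/25 ≈ 29860.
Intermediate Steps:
N(w) = 3*w (N(w) = 3 + 3*(-1 + w) = 3 + (-3 + 3*w) = 3*w)
B(r) = -18*r² (B(r) = (r - 10*r)*(2*r) = (-9*r)*(2*r) = -18*r²)
((1/(-5) - B(N(-1))) + Q)² = ((1/(-5) - (-18)*(3*(-1))²) + 11)² = ((-⅕ - (-18)*(-3)²) + 11)² = ((-⅕ - (-18)*9) + 11)² = ((-⅕ - 1*(-162)) + 11)² = ((-⅕ + 162) + 11)² = (809/5 + 11)² = (864/5)² = 746496/25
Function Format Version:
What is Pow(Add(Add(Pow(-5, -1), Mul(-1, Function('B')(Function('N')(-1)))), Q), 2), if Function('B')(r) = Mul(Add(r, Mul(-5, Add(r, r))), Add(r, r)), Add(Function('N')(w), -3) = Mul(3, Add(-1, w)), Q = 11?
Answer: Rational(746496, 25) ≈ 29860.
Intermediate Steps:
Function('N')(w) = Mul(3, w) (Function('N')(w) = Add(3, Mul(3, Add(-1, w))) = Add(3, Add(-3, Mul(3, w))) = Mul(3, w))
Function('B')(r) = Mul(-18, Pow(r, 2)) (Function('B')(r) = Mul(Add(r, Mul(-5, Mul(2, r))), Mul(2, r)) = Mul(Add(r, Mul(-10, r)), Mul(2, r)) = Mul(Mul(-9, r), Mul(2, r)) = Mul(-18, Pow(r, 2)))
Pow(Add(Add(Pow(-5, -1), Mul(-1, Function('B')(Function('N')(-1)))), Q), 2) = Pow(Add(Add(Pow(-5, -1), Mul(-1, Mul(-18, Pow(Mul(3, -1), 2)))), 11), 2) = Pow(Add(Add(Rational(-1, 5), Mul(-1, Mul(-18, Pow(-3, 2)))), 11), 2) = Pow(Add(Add(Rational(-1, 5), Mul(-1, Mul(-18, 9))), 11), 2) = Pow(Add(Add(Rational(-1, 5), Mul(-1, -162)), 11), 2) = Pow(Add(Add(Rational(-1, 5), 162), 11), 2) = Pow(Add(Rational(809, 5), 11), 2) = Pow(Rational(864, 5), 2) = Rational(746496, 25)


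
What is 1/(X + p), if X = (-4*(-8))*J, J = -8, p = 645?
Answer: 1/389 ≈ 0.0025707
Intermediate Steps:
X = -256 (X = -4*(-8)*(-8) = 32*(-8) = -256)
1/(X + p) = 1/(-256 + 645) = 1/389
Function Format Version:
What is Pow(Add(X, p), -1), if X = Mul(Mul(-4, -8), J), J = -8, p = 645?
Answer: Rational(1, 389) ≈ 0.0025707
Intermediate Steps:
X = -256 (X = Mul(Mul(-4, -8), -8) = Mul(32, -8) = -256)
Pow(Add(X, p), -1) = Pow(Add(-256, 645), -1) = Pow(389, -1) = Rational(1, 389)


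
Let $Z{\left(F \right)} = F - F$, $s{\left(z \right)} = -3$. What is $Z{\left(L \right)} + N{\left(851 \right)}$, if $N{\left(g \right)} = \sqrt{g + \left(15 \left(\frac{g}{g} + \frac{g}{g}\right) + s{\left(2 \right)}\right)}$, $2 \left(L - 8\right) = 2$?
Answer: $\sqrt{878} \approx 29.631$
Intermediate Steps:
$L = 9$ ($L = 8 + \frac{1}{2} \cdot 2 = 8 + 1 = 9$)
$Z{\left(F \right)} = 0$
$N{\left(g \right)} = \sqrt{27 + g}$ ($N{\left(g \right)} = \sqrt{g + \left(15 \left(\frac{g}{g} + \frac{g}{g}\right) - 3\right)} = \sqrt{g - \left(3 - 15 \left(1 + 1\right)\right)} = \sqrt{g + \left(15 \cdot 2 - 3\right)} = \sqrt{g + \left(30 - 3\right)} = \sqrt{g + 27} = \sqrt{27 + g}$)
$Z{\left(L \right)} + N{\left(851 \right)} = 0 + \sqrt{27 + 851} = 0 + \sqrt{878} = \sqrt{878}$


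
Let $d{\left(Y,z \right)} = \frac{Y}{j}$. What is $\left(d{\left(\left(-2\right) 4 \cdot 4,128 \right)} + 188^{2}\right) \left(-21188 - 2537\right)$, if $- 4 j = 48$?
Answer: $- \frac{2515799000}{3} \approx -8.386 \cdot 10^{8}$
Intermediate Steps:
$j = -12$ ($j = \left(- \frac{1}{4}\right) 48 = -12$)
$d{\left(Y,z \right)} = - \frac{Y}{12}$ ($d{\left(Y,z \right)} = \frac{Y}{-12} = Y \left(- \frac{1}{12}\right) = - \frac{Y}{12}$)
$\left(d{\left(\left(-2\right) 4 \cdot 4,128 \right)} + 188^{2}\right) \left(-21188 - 2537\right) = \left(- \frac{\left(-2\right) 4 \cdot 4}{12} + 188^{2}\right) \left(-21188 - 2537\right) = \left(- \frac{\left(-8\right) 4}{12} + 35344\right) \left(-23725\right) = \left(\left(- \frac{1}{12}\right) \left(-32\right) + 35344\right) \left(-23725\right) = \left(\frac{8}{3} + 35344\right) \left(-23725\right) = \frac{106040}{3} \left(-23725\right) = - \frac{2515799000}{3}$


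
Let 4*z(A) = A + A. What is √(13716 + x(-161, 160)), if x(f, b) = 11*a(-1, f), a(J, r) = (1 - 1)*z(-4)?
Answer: 6*√381 ≈ 117.12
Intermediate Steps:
z(A) = A/2 (z(A) = (A + A)/4 = (2*A)/4 = A/2)
a(J, r) = 0 (a(J, r) = (1 - 1)*((½)*(-4)) = 0*(-2) = 0)
x(f, b) = 0 (x(f, b) = 11*0 = 0)
√(13716 + x(-161, 160)) = √(13716 + 0) = √13716 = 6*√381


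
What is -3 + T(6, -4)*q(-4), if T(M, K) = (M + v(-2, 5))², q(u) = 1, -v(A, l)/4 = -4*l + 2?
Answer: 6081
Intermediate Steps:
v(A, l) = -8 + 16*l (v(A, l) = -4*(-4*l + 2) = -4*(2 - 4*l) = -8 + 16*l)
T(M, K) = (72 + M)² (T(M, K) = (M + (-8 + 16*5))² = (M + (-8 + 80))² = (M + 72)² = (72 + M)²)
-3 + T(6, -4)*q(-4) = -3 + (72 + 6)²*1 = -3 + 78²*1 = -3 + 6084*1 = -3 + 6084 = 6081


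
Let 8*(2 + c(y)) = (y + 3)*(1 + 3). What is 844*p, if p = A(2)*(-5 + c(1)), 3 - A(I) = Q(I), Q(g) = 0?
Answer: -12660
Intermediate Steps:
A(I) = 3 (A(I) = 3 - 1*0 = 3 + 0 = 3)
c(y) = -1/2 + y/2 (c(y) = -2 + ((y + 3)*(1 + 3))/8 = -2 + ((3 + y)*4)/8 = -2 + (12 + 4*y)/8 = -2 + (3/2 + y/2) = -1/2 + y/2)
p = -15 (p = 3*(-5 + (-1/2 + (1/2)*1)) = 3*(-5 + (-1/2 + 1/2)) = 3*(-5 + 0) = 3*(-5) = -15)
844*p = 844*(-15) = -12660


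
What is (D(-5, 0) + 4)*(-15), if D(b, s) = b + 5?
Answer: -60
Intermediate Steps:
D(b, s) = 5 + b
(D(-5, 0) + 4)*(-15) = ((5 - 5) + 4)*(-15) = (0 + 4)*(-15) = 4*(-15) = -60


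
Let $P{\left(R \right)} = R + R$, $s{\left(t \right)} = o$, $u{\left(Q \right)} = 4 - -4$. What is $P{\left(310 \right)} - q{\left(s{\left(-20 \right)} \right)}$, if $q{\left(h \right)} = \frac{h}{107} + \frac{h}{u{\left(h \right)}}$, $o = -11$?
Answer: $\frac{531985}{856} \approx 621.48$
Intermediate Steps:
$u{\left(Q \right)} = 8$ ($u{\left(Q \right)} = 4 + 4 = 8$)
$s{\left(t \right)} = -11$
$P{\left(R \right)} = 2 R$
$q{\left(h \right)} = \frac{115 h}{856}$ ($q{\left(h \right)} = \frac{h}{107} + \frac{h}{8} = \frac{115 h}{856}$)
$P{\left(310 \right)} - q{\left(s{\left(-20 \right)} \right)} = 2 \cdot 310 - \frac{115}{856} \left(-11\right) = 620 - - \frac{1265}{856} = 620 + \frac{1265}{856} = \frac{531985}{856}$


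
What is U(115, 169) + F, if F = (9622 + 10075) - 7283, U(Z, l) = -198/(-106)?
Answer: 658041/53 ≈ 12416.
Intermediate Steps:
U(Z, l) = 99/53 (U(Z, l) = -198*(-1/106) = 99/53)
F = 12414 (F = 19697 - 7283 = 12414)
U(115, 169) + F = 99/53 + 12414 = 658041/53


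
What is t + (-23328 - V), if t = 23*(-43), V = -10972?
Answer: -13345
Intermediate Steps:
t = -989
t + (-23328 - V) = -989 + (-23328 - 1*(-10972)) = -989 + (-23328 + 10972) = -989 - 12356 = -13345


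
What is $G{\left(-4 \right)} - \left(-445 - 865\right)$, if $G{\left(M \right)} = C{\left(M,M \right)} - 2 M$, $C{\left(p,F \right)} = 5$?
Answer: $1323$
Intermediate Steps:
$G{\left(M \right)} = 5 - 2 M$
$G{\left(-4 \right)} - \left(-445 - 865\right) = \left(5 - -8\right) - \left(-445 - 865\right) = \left(5 + 8\right) - \left(-445 - 865\right) = 13 - -1310 = 13 + 1310 = 1323$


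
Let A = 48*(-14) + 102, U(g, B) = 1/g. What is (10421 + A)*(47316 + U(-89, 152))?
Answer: 41483772673/89 ≈ 4.6611e+8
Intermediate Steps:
A = -570 (A = -672 + 102 = -570)
(10421 + A)*(47316 + U(-89, 152)) = (10421 - 570)*(47316 + 1/(-89)) = 9851*(47316 - 1/89) = 9851*(4211123/89) = 41483772673/89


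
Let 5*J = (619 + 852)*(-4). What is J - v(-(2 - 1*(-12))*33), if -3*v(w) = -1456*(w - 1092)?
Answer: 3765156/5 ≈ 7.5303e+5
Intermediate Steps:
v(w) = -529984 + 1456*w/3 (v(w) = -(-1456)*(w - 1092)/3 = -(-1456)*(-1092 + w)/3 = -(1589952 - 1456*w)/3 = -529984 + 1456*w/3)
J = -5884/5 (J = ((619 + 852)*(-4))/5 = (1471*(-4))/5 = (1/5)*(-5884) = -5884/5 ≈ -1176.8)
J - v(-(2 - 1*(-12))*33) = -5884/5 - (-529984 + 1456*(-(2 - 1*(-12))*33)/3) = -5884/5 - (-529984 + 1456*(-(2 + 12)*33)/3) = -5884/5 - (-529984 + 1456*(-14*33)/3) = -5884/5 - (-529984 + 1456*(-1*462)/3) = -5884/5 - (-529984 + (1456/3)*(-462)) = -5884/5 - (-529984 - 224224) = -5884/5 - 1*(-754208) = -5884/5 + 754208 = 3765156/5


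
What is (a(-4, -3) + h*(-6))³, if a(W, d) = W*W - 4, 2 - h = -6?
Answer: -46656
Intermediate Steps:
h = 8 (h = 2 - 1*(-6) = 2 + 6 = 8)
a(W, d) = -4 + W² (a(W, d) = W² - 4 = -4 + W²)
(a(-4, -3) + h*(-6))³ = ((-4 + (-4)²) + 8*(-6))³ = ((-4 + 16) - 48)³ = (12 - 48)³ = (-36)³ = -46656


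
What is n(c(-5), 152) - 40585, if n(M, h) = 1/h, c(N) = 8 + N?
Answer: -6168919/152 ≈ -40585.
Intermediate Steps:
n(c(-5), 152) - 40585 = 1/152 - 40585 = -6168919/152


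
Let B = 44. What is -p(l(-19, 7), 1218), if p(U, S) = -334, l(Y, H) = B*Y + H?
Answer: 334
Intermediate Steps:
l(Y, H) = H + 44*Y (l(Y, H) = 44*Y + H = H + 44*Y)
-p(l(-19, 7), 1218) = -1*(-334) = 334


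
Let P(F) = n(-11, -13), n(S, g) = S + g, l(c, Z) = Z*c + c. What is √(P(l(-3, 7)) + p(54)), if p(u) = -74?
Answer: 7*I*√2 ≈ 9.8995*I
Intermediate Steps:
l(c, Z) = c + Z*c
P(F) = -24 (P(F) = -11 - 13 = -24)
√(P(l(-3, 7)) + p(54)) = √(-24 - 74) = √(-98) = 7*I*√2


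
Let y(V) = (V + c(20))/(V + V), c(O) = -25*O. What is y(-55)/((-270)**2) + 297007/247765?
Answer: 31757821901/26491033800 ≈ 1.1988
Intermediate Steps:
y(V) = (-500 + V)/(2*V) (y(V) = (V - 25*20)/(V + V) = (V - 500)/((2*V)) = (-500 + V)*(1/(2*V)) = (-500 + V)/(2*V))
y(-55)/((-270)**2) + 297007/247765 = ((1/2)*(-500 - 55)/(-55))/((-270)**2) + 297007/247765 = ((1/2)*(-1/55)*(-555))/72900 + 297007*(1/247765) = (111/22)*(1/72900) + 297007/247765 = 37/534600 + 297007/247765 = 31757821901/26491033800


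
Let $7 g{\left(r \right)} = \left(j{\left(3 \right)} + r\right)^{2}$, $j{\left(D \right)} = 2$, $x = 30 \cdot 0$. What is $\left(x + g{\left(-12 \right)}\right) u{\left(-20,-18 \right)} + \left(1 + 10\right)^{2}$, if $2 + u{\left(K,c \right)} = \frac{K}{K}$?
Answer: $\frac{747}{7} \approx 106.71$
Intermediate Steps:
$x = 0$
$u{\left(K,c \right)} = -1$ ($u{\left(K,c \right)} = -2 + \frac{K}{K} = -2 + 1 = -1$)
$g{\left(r \right)} = \frac{\left(2 + r\right)^{2}}{7}$
$\left(x + g{\left(-12 \right)}\right) u{\left(-20,-18 \right)} + \left(1 + 10\right)^{2} = \left(0 + \frac{\left(2 - 12\right)^{2}}{7}\right) \left(-1\right) + \left(1 + 10\right)^{2} = \left(0 + \frac{\left(-10\right)^{2}}{7}\right) \left(-1\right) + 11^{2} = \left(0 + \frac{1}{7} \cdot 100\right) \left(-1\right) + 121 = \left(0 + \frac{100}{7}\right) \left(-1\right) + 121 = \frac{100}{7} \left(-1\right) + 121 = - \frac{100}{7} + 121 = \frac{747}{7}$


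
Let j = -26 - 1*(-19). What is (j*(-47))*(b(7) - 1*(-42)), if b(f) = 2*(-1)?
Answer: 13160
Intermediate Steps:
b(f) = -2
j = -7 (j = -26 + 19 = -7)
(j*(-47))*(b(7) - 1*(-42)) = (-7*(-47))*(-2 - 1*(-42)) = 329*(-2 + 42) = 329*40 = 13160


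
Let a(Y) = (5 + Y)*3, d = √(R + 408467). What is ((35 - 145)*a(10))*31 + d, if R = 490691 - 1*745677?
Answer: -153450 + √153481 ≈ -1.5306e+5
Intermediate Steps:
R = -254986 (R = 490691 - 745677 = -254986)
d = √153481 (d = √(-254986 + 408467) = √153481 ≈ 391.77)
a(Y) = 15 + 3*Y
((35 - 145)*a(10))*31 + d = ((35 - 145)*(15 + 3*10))*31 + √153481 = -110*(15 + 30)*31 + √153481 = -110*45*31 + √153481 = -4950*31 + √153481 = -153450 + √153481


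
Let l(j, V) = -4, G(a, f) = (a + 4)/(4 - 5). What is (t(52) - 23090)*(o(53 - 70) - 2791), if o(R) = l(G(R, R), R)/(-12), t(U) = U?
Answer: 192874136/3 ≈ 6.4291e+7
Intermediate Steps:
G(a, f) = -4 - a (G(a, f) = (4 + a)/(-1) = (4 + a)*(-1) = -4 - a)
o(R) = ⅓ (o(R) = -4/(-12) = -4*(-1/12) = ⅓)
(t(52) - 23090)*(o(53 - 70) - 2791) = (52 - 23090)*(⅓ - 2791) = -23038*(-8372/3) = 192874136/3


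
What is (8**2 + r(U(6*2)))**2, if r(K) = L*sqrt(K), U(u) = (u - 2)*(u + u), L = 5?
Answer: 10096 + 2560*sqrt(15) ≈ 20011.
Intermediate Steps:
U(u) = 2*u*(-2 + u) (U(u) = (-2 + u)*(2*u) = 2*u*(-2 + u))
r(K) = 5*sqrt(K)
(8**2 + r(U(6*2)))**2 = (8**2 + 5*sqrt(2*(6*2)*(-2 + 6*2)))**2 = (64 + 5*sqrt(2*12*(-2 + 12)))**2 = (64 + 5*sqrt(2*12*10))**2 = (64 + 5*sqrt(240))**2 = (64 + 5*(4*sqrt(15)))**2 = (64 + 20*sqrt(15))**2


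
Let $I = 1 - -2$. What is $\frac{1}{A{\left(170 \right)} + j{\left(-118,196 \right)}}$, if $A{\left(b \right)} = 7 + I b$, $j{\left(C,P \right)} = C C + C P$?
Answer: $- \frac{1}{8687} \approx -0.00011511$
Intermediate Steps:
$j{\left(C,P \right)} = C^{2} + C P$
$I = 3$ ($I = 1 + 2 = 3$)
$A{\left(b \right)} = 7 + 3 b$
$\frac{1}{A{\left(170 \right)} + j{\left(-118,196 \right)}} = \frac{1}{\left(7 + 3 \cdot 170\right) - 118 \left(-118 + 196\right)} = \frac{1}{\left(7 + 510\right) - 9204} = \frac{1}{517 - 9204} = \frac{1}{-8687} = - \frac{1}{8687}$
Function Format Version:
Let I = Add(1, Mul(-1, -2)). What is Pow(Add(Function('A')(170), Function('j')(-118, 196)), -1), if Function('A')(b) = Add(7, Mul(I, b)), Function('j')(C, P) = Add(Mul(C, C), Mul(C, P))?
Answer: Rational(-1, 8687) ≈ -0.00011511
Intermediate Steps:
Function('j')(C, P) = Add(Pow(C, 2), Mul(C, P))
I = 3 (I = Add(1, 2) = 3)
Function('A')(b) = Add(7, Mul(3, b))
Pow(Add(Function('A')(170), Function('j')(-118, 196)), -1) = Pow(Add(Add(7, Mul(3, 170)), Mul(-118, Add(-118, 196))), -1) = Pow(Add(Add(7, 510), Mul(-118, 78)), -1) = Pow(Add(517, -9204), -1) = Pow(-8687, -1) = Rational(-1, 8687)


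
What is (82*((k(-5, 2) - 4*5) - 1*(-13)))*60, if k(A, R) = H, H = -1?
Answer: -39360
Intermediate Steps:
k(A, R) = -1
(82*((k(-5, 2) - 4*5) - 1*(-13)))*60 = (82*((-1 - 4*5) - 1*(-13)))*60 = (82*((-1 - 20) + 13))*60 = (82*(-21 + 13))*60 = (82*(-8))*60 = -656*60 = -39360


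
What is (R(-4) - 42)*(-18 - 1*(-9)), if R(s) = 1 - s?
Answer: 333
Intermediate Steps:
(R(-4) - 42)*(-18 - 1*(-9)) = ((1 - 1*(-4)) - 42)*(-18 - 1*(-9)) = ((1 + 4) - 42)*(-18 + 9) = (5 - 42)*(-9) = -37*(-9) = 333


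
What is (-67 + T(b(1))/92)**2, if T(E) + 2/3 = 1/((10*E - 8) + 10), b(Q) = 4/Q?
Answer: 7448553025/1658944 ≈ 4489.9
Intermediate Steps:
T(E) = -2/3 + 1/(2 + 10*E) (T(E) = -2/3 + 1/((10*E - 8) + 10) = -2/3 + 1/((-8 + 10*E) + 10) = -2/3 + 1/(2 + 10*E))
(-67 + T(b(1))/92)**2 = (-67 + ((-1 - 80/1)/(6*(1 + 5*(4/1))))/92)**2 = (-67 + ((-1 - 80)/(6*(1 + 5*(4*1))))*(1/92))**2 = (-67 + ((-1 - 20*4)/(6*(1 + 5*4)))*(1/92))**2 = (-67 + ((-1 - 80)/(6*(1 + 20)))*(1/92))**2 = (-67 + ((1/6)*(-81)/21)*(1/92))**2 = (-67 + ((1/6)*(1/21)*(-81))*(1/92))**2 = (-67 - 9/14*1/92)**2 = (-67 - 9/1288)**2 = (-86305/1288)**2 = 7448553025/1658944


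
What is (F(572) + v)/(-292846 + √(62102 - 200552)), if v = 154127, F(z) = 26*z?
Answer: -24745340577/42879459083 - 844995*I*√5538/85758918166 ≈ -0.57709 - 0.00073325*I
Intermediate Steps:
(F(572) + v)/(-292846 + √(62102 - 200552)) = (26*572 + 154127)/(-292846 + √(62102 - 200552)) = (14872 + 154127)/(-292846 + √(-138450)) = 168999/(-292846 + 5*I*√5538)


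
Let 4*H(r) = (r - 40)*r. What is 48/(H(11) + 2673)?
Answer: 192/10373 ≈ 0.018510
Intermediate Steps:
H(r) = r*(-40 + r)/4 (H(r) = ((r - 40)*r)/4 = ((-40 + r)*r)/4 = (r*(-40 + r))/4 = r*(-40 + r)/4)
48/(H(11) + 2673) = 48/((1/4)*11*(-40 + 11) + 2673) = 48/((1/4)*11*(-29) + 2673) = 48/(-319/4 + 2673) = 48/(10373/4) = 48*(4/10373) = 192/10373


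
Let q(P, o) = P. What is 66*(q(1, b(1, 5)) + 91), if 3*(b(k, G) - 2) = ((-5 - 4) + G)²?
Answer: 6072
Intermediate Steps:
b(k, G) = 2 + (-9 + G)²/3 (b(k, G) = 2 + ((-5 - 4) + G)²/3 = 2 + (-9 + G)²/3)
66*(q(1, b(1, 5)) + 91) = 66*(1 + 91) = 66*92 = 6072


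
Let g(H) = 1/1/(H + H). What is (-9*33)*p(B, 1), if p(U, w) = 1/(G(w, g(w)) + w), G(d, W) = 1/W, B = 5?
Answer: -198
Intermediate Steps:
g(H) = 2*H (g(H) = 1/1/(2*H) = 1/(1/(2*H)) = 1*(2*H) = 2*H)
p(U, w) = 1/(w + 1/(2*w)) (p(U, w) = 1/(1/(2*w) + w) = 1/(w + 1/(2*w)))
(-9*33)*p(B, 1) = (-9*33)*(2*1/(1 + 2*1²)) = -594/(1 + 2*1) = -594/(1 + 2) = -594/3 = -297*⅔ = -198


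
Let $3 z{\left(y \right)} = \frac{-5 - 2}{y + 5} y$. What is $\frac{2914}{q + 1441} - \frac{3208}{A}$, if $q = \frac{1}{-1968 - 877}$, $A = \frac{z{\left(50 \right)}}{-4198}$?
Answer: $- \frac{455487800599817}{71743770} \approx -6.3488 \cdot 10^{6}$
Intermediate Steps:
$z{\left(y \right)} = - \frac{7 y}{3 \left(5 + y\right)}$ ($z{\left(y \right)} = \frac{\frac{-5 - 2}{y + 5} y}{3} = \frac{- \frac{7}{5 + y} y}{3} = \frac{\left(-7\right) y \frac{1}{5 + y}}{3} = - \frac{7 y}{3 \left(5 + y\right)}$)
$A = \frac{35}{69267}$ ($A = \frac{\left(-7\right) 50 \frac{1}{15 + 3 \cdot 50}}{-4198} = \left(-7\right) 50 \frac{1}{15 + 150} \left(- \frac{1}{4198}\right) = \left(-7\right) 50 \cdot \frac{1}{165} \left(- \frac{1}{4198}\right) = \left(- \frac{70}{33}\right) \left(- \frac{1}{4198}\right) = \frac{35}{69267} \approx 0.00050529$)
$q = - \frac{1}{2845}$ ($q = \frac{1}{-2845} = - \frac{1}{2845} \approx -0.00035149$)
$\frac{2914}{q + 1441} - \frac{3208}{A} = \frac{2914}{- \frac{1}{2845} + 1441} - \frac{3208}{\frac{35}{69267}} = \frac{2914}{\frac{4099644}{2845}} - \frac{222208536}{35} = 2914 \cdot \frac{2845}{4099644} - \frac{222208536}{35} = \frac{4145165}{2049822} - \frac{222208536}{35} = - \frac{455487800599817}{71743770}$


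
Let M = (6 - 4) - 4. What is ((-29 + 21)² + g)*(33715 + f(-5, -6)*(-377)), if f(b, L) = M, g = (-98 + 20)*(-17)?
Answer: 47911910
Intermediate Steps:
M = -2 (M = 2 - 4 = -2)
g = 1326 (g = -78*(-17) = 1326)
f(b, L) = -2
((-29 + 21)² + g)*(33715 + f(-5, -6)*(-377)) = ((-29 + 21)² + 1326)*(33715 - 2*(-377)) = ((-8)² + 1326)*(33715 + 754) = (64 + 1326)*34469 = 1390*34469 = 47911910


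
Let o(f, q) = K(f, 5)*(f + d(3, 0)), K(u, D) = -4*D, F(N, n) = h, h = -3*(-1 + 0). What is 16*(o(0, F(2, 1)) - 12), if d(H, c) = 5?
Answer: -1792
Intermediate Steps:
h = 3 (h = -3*(-1) = 3)
F(N, n) = 3
o(f, q) = -100 - 20*f (o(f, q) = (-4*5)*(f + 5) = -20*(5 + f) = -100 - 20*f)
16*(o(0, F(2, 1)) - 12) = 16*((-100 - 20*0) - 12) = 16*((-100 + 0) - 12) = 16*(-100 - 12) = 16*(-112) = -1792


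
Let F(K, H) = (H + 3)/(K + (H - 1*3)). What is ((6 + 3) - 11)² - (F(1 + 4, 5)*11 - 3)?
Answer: -39/7 ≈ -5.5714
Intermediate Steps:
F(K, H) = (3 + H)/(-3 + H + K) (F(K, H) = (3 + H)/(K + (H - 3)) = (3 + H)/(K + (-3 + H)) = (3 + H)/(-3 + H + K))
((6 + 3) - 11)² - (F(1 + 4, 5)*11 - 3) = ((6 + 3) - 11)² - (((3 + 5)/(-3 + 5 + (1 + 4)))*11 - 3) = (9 - 11)² - ((8/(-3 + 5 + 5))*11 - 3) = (-2)² - ((8/7)*11 - 3) = 4 - (((⅐)*8)*11 - 3) = 4 - ((8/7)*11 - 3) = 4 - (88/7 - 3) = 4 - 1*67/7 = 4 - 67/7 = -39/7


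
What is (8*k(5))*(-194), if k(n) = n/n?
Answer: -1552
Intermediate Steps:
k(n) = 1
(8*k(5))*(-194) = (8*1)*(-194) = 8*(-194) = -1552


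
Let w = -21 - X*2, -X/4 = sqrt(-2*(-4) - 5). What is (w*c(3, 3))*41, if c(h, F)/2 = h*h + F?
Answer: -20664 + 7872*sqrt(3) ≈ -7029.3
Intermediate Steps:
c(h, F) = 2*F + 2*h**2 (c(h, F) = 2*(h*h + F) = 2*(h**2 + F) = 2*(F + h**2) = 2*F + 2*h**2)
X = -4*sqrt(3) (X = -4*sqrt(-2*(-4) - 5) = -4*sqrt(8 - 5) = -4*sqrt(3) ≈ -6.9282)
w = -21 + 8*sqrt(3) (w = -21 - (-4*sqrt(3))*2 = -21 - (-8)*sqrt(3) = -21 + 8*sqrt(3) ≈ -7.1436)
(w*c(3, 3))*41 = ((-21 + 8*sqrt(3))*(2*3 + 2*3**2))*41 = ((-21 + 8*sqrt(3))*(6 + 2*9))*41 = ((-21 + 8*sqrt(3))*(6 + 18))*41 = ((-21 + 8*sqrt(3))*24)*41 = (-504 + 192*sqrt(3))*41 = -20664 + 7872*sqrt(3)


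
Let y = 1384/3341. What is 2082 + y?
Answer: 6957346/3341 ≈ 2082.4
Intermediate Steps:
y = 1384/3341 (y = 1384*(1/3341) = 1384/3341 ≈ 0.41425)
2082 + y = 2082 + 1384/3341 = 6957346/3341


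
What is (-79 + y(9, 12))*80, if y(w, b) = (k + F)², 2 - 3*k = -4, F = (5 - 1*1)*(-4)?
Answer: 9360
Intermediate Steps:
F = -16 (F = (5 - 1)*(-4) = 4*(-4) = -16)
k = 2 (k = ⅔ - ⅓*(-4) = ⅔ + 4/3 = 2)
y(w, b) = 196 (y(w, b) = (2 - 16)² = (-14)² = 196)
(-79 + y(9, 12))*80 = (-79 + 196)*80 = 117*80 = 9360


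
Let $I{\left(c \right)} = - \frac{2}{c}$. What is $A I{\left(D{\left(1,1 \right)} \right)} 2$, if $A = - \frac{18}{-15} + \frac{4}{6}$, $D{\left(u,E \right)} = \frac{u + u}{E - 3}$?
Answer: $\frac{112}{15} \approx 7.4667$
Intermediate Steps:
$D{\left(u,E \right)} = \frac{2 u}{-3 + E}$
$A = \frac{28}{15}$ ($A = \left(-18\right) \left(- \frac{1}{15}\right) + 4 \cdot \frac{1}{6} = \frac{6}{5} + \frac{2}{3} = \frac{28}{15} \approx 1.8667$)
$A I{\left(D{\left(1,1 \right)} \right)} 2 = \frac{28 \left(- \frac{2}{2 \cdot 1 \frac{1}{-3 + 1}}\right)}{15} \cdot 2 = \frac{28 \left(- \frac{2}{2 \cdot 1 \frac{1}{-2}}\right)}{15} \cdot 2 = \frac{28 \left(- \frac{2}{2 \cdot 1 \left(- \frac{1}{2}\right)}\right)}{15} \cdot 2 = \frac{28 \left(- \frac{2}{-1}\right)}{15} \cdot 2 = \frac{28 \left(\left(-2\right) \left(-1\right)\right)}{15} \cdot 2 = \frac{28}{15} \cdot 2 \cdot 2 = \frac{56}{15} \cdot 2 = \frac{112}{15}$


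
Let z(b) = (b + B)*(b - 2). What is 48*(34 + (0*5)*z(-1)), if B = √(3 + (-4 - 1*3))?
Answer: 1632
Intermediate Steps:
B = 2*I (B = √(3 + (-4 - 3)) = √(3 - 7) = √(-4) = 2*I ≈ 2.0*I)
z(b) = (-2 + b)*(b + 2*I) (z(b) = (b + 2*I)*(b - 2) = (b + 2*I)*(-2 + b) = (-2 + b)*(b + 2*I))
48*(34 + (0*5)*z(-1)) = 48*(34 + (0*5)*((-1)² - 4*I + 2*(-1)*(-1 + I))) = 48*(34 + 0*(1 - 4*I + (2 - 2*I))) = 48*(34 + 0*(3 - 6*I)) = 48*(34 + 0) = 48*34 = 1632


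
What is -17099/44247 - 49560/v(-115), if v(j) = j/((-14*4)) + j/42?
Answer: 73680419075/1017681 ≈ 72400.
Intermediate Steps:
v(j) = j/168 (v(j) = j/(-56) + j*(1/42) = j*(-1/56) + j/42 = -j/56 + j/42 = j/168)
-17099/44247 - 49560/v(-115) = -17099/44247 - 49560/((1/168)*(-115)) = -17099*1/44247 - 49560/(-115/168) = -17099/44247 - 49560*(-168/115) = -17099/44247 + 1665216/23 = 73680419075/1017681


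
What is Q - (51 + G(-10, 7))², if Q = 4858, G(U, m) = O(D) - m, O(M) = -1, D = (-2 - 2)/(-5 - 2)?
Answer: 3009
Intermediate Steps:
D = 4/7 (D = -4/(-7) = -4*(-⅐) = 4/7 ≈ 0.57143)
G(U, m) = -1 - m
Q - (51 + G(-10, 7))² = 4858 - (51 + (-1 - 1*7))² = 4858 - (51 + (-1 - 7))² = 4858 - (51 - 8)² = 4858 - 1*43² = 4858 - 1*1849 = 4858 - 1849 = 3009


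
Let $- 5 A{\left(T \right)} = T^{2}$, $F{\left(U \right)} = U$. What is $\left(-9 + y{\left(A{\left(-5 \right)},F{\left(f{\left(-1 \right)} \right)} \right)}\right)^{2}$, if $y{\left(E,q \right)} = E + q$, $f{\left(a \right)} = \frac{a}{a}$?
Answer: $169$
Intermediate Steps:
$f{\left(a \right)} = 1$
$A{\left(T \right)} = - \frac{T^{2}}{5}$
$\left(-9 + y{\left(A{\left(-5 \right)},F{\left(f{\left(-1 \right)} \right)} \right)}\right)^{2} = \left(-9 + \left(- \frac{\left(-5\right)^{2}}{5} + 1\right)\right)^{2} = \left(-9 + \left(\left(- \frac{1}{5}\right) 25 + 1\right)\right)^{2} = \left(-9 + \left(-5 + 1\right)\right)^{2} = \left(-9 - 4\right)^{2} = \left(-13\right)^{2} = 169$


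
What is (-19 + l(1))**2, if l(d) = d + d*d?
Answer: 289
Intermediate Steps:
l(d) = d + d**2
(-19 + l(1))**2 = (-19 + 1*(1 + 1))**2 = (-19 + 1*2)**2 = (-19 + 2)**2 = (-17)**2 = 289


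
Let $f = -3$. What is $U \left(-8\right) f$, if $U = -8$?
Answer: $-192$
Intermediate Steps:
$U \left(-8\right) f = \left(-8\right) \left(-8\right) \left(-3\right) = 64 \left(-3\right) = -192$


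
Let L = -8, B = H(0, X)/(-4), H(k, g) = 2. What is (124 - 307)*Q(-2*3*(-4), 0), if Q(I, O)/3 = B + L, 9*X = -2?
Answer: 9333/2 ≈ 4666.5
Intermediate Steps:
X = -2/9 (X = (⅑)*(-2) = -2/9 ≈ -0.22222)
B = -½ (B = 2/(-4) = -¼*2 = -½ ≈ -0.50000)
Q(I, O) = -51/2 (Q(I, O) = 3*(-½ - 8) = 3*(-17/2) = -51/2)
(124 - 307)*Q(-2*3*(-4), 0) = (124 - 307)*(-51/2) = -183*(-51/2) = 9333/2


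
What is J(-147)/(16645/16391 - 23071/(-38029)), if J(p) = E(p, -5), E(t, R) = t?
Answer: -30543333611/337049822 ≈ -90.620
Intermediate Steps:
J(p) = p
J(-147)/(16645/16391 - 23071/(-38029)) = -147/(16645/16391 - 23071/(-38029)) = -147/(16645*(1/16391) - 23071*(-1/38029)) = -147/(16645/16391 + 23071/38029) = -147/1011149466/623333339 = -147*623333339/1011149466 = -30543333611/337049822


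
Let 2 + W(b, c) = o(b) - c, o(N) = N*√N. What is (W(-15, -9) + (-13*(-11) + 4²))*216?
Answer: 35856 - 3240*I*√15 ≈ 35856.0 - 12548.0*I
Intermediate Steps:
o(N) = N^(3/2)
W(b, c) = -2 + b^(3/2) - c (W(b, c) = -2 + (b^(3/2) - c) = -2 + b^(3/2) - c)
(W(-15, -9) + (-13*(-11) + 4²))*216 = ((-2 + (-15)^(3/2) - 1*(-9)) + (-13*(-11) + 4²))*216 = ((-2 - 15*I*√15 + 9) + (143 + 16))*216 = ((7 - 15*I*√15) + 159)*216 = (166 - 15*I*√15)*216 = 35856 - 3240*I*√15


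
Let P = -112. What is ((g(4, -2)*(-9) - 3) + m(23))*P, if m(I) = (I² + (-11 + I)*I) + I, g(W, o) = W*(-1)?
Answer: -96432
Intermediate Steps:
g(W, o) = -W
m(I) = I + I² + I*(-11 + I) (m(I) = (I² + I*(-11 + I)) + I = I + I² + I*(-11 + I))
((g(4, -2)*(-9) - 3) + m(23))*P = ((-1*4*(-9) - 3) + 2*23*(-5 + 23))*(-112) = ((-4*(-9) - 3) + 2*23*18)*(-112) = ((36 - 3) + 828)*(-112) = (33 + 828)*(-112) = 861*(-112) = -96432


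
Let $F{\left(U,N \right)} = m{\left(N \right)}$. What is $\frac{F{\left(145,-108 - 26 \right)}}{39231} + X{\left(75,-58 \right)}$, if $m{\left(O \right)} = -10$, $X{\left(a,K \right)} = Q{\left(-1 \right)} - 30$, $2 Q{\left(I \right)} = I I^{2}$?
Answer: $- \frac{2393111}{78462} \approx -30.5$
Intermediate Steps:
$Q{\left(I \right)} = \frac{I^{3}}{2}$ ($Q{\left(I \right)} = \frac{I I^{2}}{2} = \frac{I^{3}}{2}$)
$X{\left(a,K \right)} = - \frac{61}{2}$ ($X{\left(a,K \right)} = \frac{\left(-1\right)^{3}}{2} - 30 = \frac{1}{2} \left(-1\right) - 30 = - \frac{1}{2} - 30 = - \frac{61}{2}$)
$F{\left(U,N \right)} = -10$
$\frac{F{\left(145,-108 - 26 \right)}}{39231} + X{\left(75,-58 \right)} = - \frac{10}{39231} - \frac{61}{2} = - \frac{2393111}{78462}$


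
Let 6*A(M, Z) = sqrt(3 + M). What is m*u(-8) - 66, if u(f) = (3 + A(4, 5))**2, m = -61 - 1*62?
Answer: -14363/12 - 123*sqrt(7) ≈ -1522.3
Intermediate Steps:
A(M, Z) = sqrt(3 + M)/6
m = -123 (m = -61 - 62 = -123)
u(f) = (3 + sqrt(7)/6)**2 (u(f) = (3 + sqrt(3 + 4)/6)**2 = (3 + sqrt(7)/6)**2)
m*u(-8) - 66 = -123*(331/36 + sqrt(7)) - 66 = (-13571/12 - 123*sqrt(7)) - 66 = -14363/12 - 123*sqrt(7)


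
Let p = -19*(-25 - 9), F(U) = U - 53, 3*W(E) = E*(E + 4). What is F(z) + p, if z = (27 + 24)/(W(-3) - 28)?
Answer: 17146/29 ≈ 591.24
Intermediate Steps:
W(E) = E*(4 + E)/3 (W(E) = (E*(E + 4))/3 = (E*(4 + E))/3 = E*(4 + E)/3)
z = -51/29 (z = (27 + 24)/((⅓)*(-3)*(4 - 3) - 28) = 51/((⅓)*(-3)*1 - 28) = 51/(-1 - 28) = 51/(-29) = 51*(-1/29) = -51/29 ≈ -1.7586)
F(U) = -53 + U
p = 646 (p = -19*(-34) = 646)
F(z) + p = (-53 - 51/29) + 646 = -1588/29 + 646 = 17146/29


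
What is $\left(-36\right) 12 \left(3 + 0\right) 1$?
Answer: $-1296$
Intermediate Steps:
$\left(-36\right) 12 \left(3 + 0\right) 1 = - 432 \cdot 3 \cdot 1 = \left(-432\right) 3 = -1296$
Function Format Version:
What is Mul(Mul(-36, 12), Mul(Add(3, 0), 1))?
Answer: -1296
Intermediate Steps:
Mul(Mul(-36, 12), Mul(Add(3, 0), 1)) = Mul(-432, Mul(3, 1)) = Mul(-432, 3) = -1296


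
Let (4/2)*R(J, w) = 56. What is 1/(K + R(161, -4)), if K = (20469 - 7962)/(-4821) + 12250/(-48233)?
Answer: 77510431/1949522941 ≈ 0.039759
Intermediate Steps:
R(J, w) = 28 (R(J, w) = (½)*56 = 28)
K = -220769127/77510431 (K = 12507*(-1/4821) + 12250*(-1/48233) = -4169/1607 - 12250/48233 = -220769127/77510431 ≈ -2.8483)
1/(K + R(161, -4)) = 1/(-220769127/77510431 + 28) = 1/(1949522941/77510431) = 77510431/1949522941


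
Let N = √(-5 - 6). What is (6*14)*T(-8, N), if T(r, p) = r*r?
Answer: 5376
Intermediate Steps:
N = I*√11 (N = √(-11) = I*√11 ≈ 3.3166*I)
T(r, p) = r²
(6*14)*T(-8, N) = (6*14)*(-8)² = 84*64 = 5376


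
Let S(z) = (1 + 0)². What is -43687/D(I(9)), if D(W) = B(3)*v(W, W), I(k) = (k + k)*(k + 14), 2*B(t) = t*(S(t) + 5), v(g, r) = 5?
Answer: -43687/45 ≈ -970.82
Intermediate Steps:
S(z) = 1 (S(z) = 1² = 1)
B(t) = 3*t (B(t) = (t*(1 + 5))/2 = (t*6)/2 = (6*t)/2 = 3*t)
I(k) = 2*k*(14 + k) (I(k) = (2*k)*(14 + k) = 2*k*(14 + k))
D(W) = 45 (D(W) = (3*3)*5 = 9*5 = 45)
-43687/D(I(9)) = -43687/45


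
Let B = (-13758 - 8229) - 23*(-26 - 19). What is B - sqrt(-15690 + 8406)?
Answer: -20952 - 2*I*sqrt(1821) ≈ -20952.0 - 85.346*I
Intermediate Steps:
B = -20952 (B = -21987 - 23*(-45) = -21987 + 1035 = -20952)
B - sqrt(-15690 + 8406) = -20952 - sqrt(-15690 + 8406) = -20952 - sqrt(-7284) = -20952 - 2*I*sqrt(1821)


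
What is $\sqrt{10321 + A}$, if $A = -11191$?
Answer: $i \sqrt{870} \approx 29.496 i$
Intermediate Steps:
$\sqrt{10321 + A} = \sqrt{10321 - 11191} = \sqrt{-870} = i \sqrt{870}$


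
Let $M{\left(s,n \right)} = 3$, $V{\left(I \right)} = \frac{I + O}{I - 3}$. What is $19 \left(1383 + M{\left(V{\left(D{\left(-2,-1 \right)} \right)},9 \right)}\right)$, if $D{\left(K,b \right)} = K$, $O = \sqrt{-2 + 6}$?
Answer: $26334$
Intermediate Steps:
$O = 2$ ($O = \sqrt{4} = 2$)
$V{\left(I \right)} = \frac{2 + I}{-3 + I}$ ($V{\left(I \right)} = \frac{I + 2}{I - 3} = \frac{2 + I}{-3 + I}$)
$19 \left(1383 + M{\left(V{\left(D{\left(-2,-1 \right)} \right)},9 \right)}\right) = 19 \left(1383 + 3\right) = 19 \cdot 1386 = 26334$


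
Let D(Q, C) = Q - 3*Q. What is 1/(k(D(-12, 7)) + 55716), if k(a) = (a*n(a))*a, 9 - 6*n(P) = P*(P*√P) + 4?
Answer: -1561/1950709788 - 256*√6/162559149 ≈ -4.6577e-6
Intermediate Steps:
n(P) = ⅚ - P^(5/2)/6 (n(P) = 3/2 - (P*(P*√P) + 4)/6 = 3/2 - (P*P^(3/2) + 4)/6 = 3/2 - (P^(5/2) + 4)/6 = 3/2 - (4 + P^(5/2))/6 = 3/2 + (-⅔ - P^(5/2)/6) = ⅚ - P^(5/2)/6)
D(Q, C) = -2*Q
k(a) = a²*(⅚ - a^(5/2)/6) (k(a) = (a*(⅚ - a^(5/2)/6))*a = a²*(⅚ - a^(5/2)/6))
1/(k(D(-12, 7)) + 55716) = 1/((-2*(-12))²*(5 - (-2*(-12))^(5/2))/6 + 55716) = 1/((⅙)*24²*(5 - 24^(5/2)) + 55716) = 1/((⅙)*576*(5 - 1152*√6) + 55716) = 1/((480 - 110592*√6) + 55716) = 1/(56196 - 110592*√6)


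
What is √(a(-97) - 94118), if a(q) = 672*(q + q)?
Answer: I*√224486 ≈ 473.8*I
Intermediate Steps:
a(q) = 1344*q (a(q) = 672*(2*q) = 1344*q)
√(a(-97) - 94118) = √(1344*(-97) - 94118) = √(-130368 - 94118) = √(-224486) = I*√224486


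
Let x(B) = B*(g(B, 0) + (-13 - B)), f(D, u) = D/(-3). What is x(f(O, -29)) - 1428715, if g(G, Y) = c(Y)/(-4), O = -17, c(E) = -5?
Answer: -51437293/36 ≈ -1.4288e+6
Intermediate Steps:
f(D, u) = -D/3 (f(D, u) = D*(-1/3) = -D/3)
g(G, Y) = 5/4 (g(G, Y) = -5/(-4) = -5*(-1/4) = 5/4)
x(B) = B*(-47/4 - B) (x(B) = B*(5/4 + (-13 - B)) = B*(-47/4 - B))
x(f(O, -29)) - 1428715 = -(-1/3*(-17))*(47 + 4*(-1/3*(-17)))/4 - 1428715 = -1/4*17/3*(47 + 4*(17/3)) - 1428715 = -1/4*17/3*(47 + 68/3) - 1428715 = -1/4*17/3*209/3 - 1428715 = -3553/36 - 1428715 = -51437293/36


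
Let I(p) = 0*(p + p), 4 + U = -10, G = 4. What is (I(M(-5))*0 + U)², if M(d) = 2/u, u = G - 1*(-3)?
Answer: 196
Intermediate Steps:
U = -14 (U = -4 - 10 = -14)
u = 7 (u = 4 - 1*(-3) = 4 + 3 = 7)
M(d) = 2/7
I(p) = 0 (I(p) = 0*(2*p) = 0)
(I(M(-5))*0 + U)² = (0*0 - 14)² = (0 - 14)² = (-14)² = 196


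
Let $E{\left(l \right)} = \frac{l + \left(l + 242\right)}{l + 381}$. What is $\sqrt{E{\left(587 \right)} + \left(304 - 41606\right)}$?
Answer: $\frac{i \sqrt{4997365}}{11} \approx 203.23 i$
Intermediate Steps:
$E{\left(l \right)} = \frac{242 + 2 l}{381 + l}$ ($E{\left(l \right)} = \frac{l + \left(242 + l\right)}{381 + l} = \frac{242 + 2 l}{381 + l}$)
$\sqrt{E{\left(587 \right)} + \left(304 - 41606\right)} = \sqrt{\frac{2 \left(121 + 587\right)}{381 + 587} + \left(304 - 41606\right)} = \sqrt{2 \cdot \frac{1}{968} \cdot 708 + \left(304 - 41606\right)} = \sqrt{2 \cdot \frac{1}{968} \cdot 708 - 41302} = \sqrt{\frac{177}{121} - 41302} = \sqrt{- \frac{4997365}{121}} = \frac{i \sqrt{4997365}}{11}$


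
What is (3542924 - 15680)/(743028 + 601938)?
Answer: 83982/32023 ≈ 2.6226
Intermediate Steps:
(3542924 - 15680)/(743028 + 601938) = 3527244/1344966 = 3527244*(1/1344966) = 83982/32023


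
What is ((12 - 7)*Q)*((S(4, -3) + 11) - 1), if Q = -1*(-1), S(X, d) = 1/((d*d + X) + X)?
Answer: 855/17 ≈ 50.294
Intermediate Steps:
S(X, d) = 1/(d² + 2*X) (S(X, d) = 1/((d² + X) + X) = 1/((X + d²) + X) = 1/(d² + 2*X))
Q = 1
((12 - 7)*Q)*((S(4, -3) + 11) - 1) = ((12 - 7)*1)*((1/((-3)² + 2*4) + 11) - 1) = (5*1)*((1/(9 + 8) + 11) - 1) = 5*((1/17 + 11) - 1) = 5*(188/17 - 1) = 5*(171/17) = 855/17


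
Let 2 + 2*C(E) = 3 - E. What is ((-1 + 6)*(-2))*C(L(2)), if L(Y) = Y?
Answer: 5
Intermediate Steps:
C(E) = 1/2 - E/2 (C(E) = -1 + (3 - E)/2 = -1 + (3/2 - E/2) = 1/2 - E/2)
((-1 + 6)*(-2))*C(L(2)) = ((-1 + 6)*(-2))*(1/2 - 1/2*2) = (5*(-2))*(1/2 - 1) = -10*(-1/2) = 5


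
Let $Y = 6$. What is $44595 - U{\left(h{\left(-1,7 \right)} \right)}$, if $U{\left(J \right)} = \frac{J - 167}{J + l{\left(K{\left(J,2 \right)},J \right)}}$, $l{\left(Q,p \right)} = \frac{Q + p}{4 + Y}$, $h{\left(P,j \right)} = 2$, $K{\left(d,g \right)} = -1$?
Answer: $\frac{312715}{7} \approx 44674.0$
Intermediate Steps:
$l{\left(Q,p \right)} = \frac{Q}{10} + \frac{p}{10}$ ($l{\left(Q,p \right)} = \frac{Q + p}{4 + 6} = \frac{Q + p}{10} = \left(Q + p\right) \frac{1}{10} = \frac{Q}{10} + \frac{p}{10}$)
$U{\left(J \right)} = \frac{-167 + J}{- \frac{1}{10} + \frac{11 J}{10}}$ ($U{\left(J \right)} = \frac{J - 167}{J + \left(\frac{1}{10} \left(-1\right) + \frac{J}{10}\right)} = \frac{-167 + J}{J + \left(- \frac{1}{10} + \frac{J}{10}\right)} = \frac{-167 + J}{- \frac{1}{10} + \frac{11 J}{10}}$)
$44595 - U{\left(h{\left(-1,7 \right)} \right)} = 44595 - \frac{10 \left(-167 + 2\right)}{-1 + 11 \cdot 2} = 44595 - 10 \frac{1}{-1 + 22} \left(-165\right) = 44595 - 10 \cdot \frac{1}{21} \left(-165\right) = 44595 - - \frac{550}{7} = 44595 + \frac{550}{7} = \frac{312715}{7}$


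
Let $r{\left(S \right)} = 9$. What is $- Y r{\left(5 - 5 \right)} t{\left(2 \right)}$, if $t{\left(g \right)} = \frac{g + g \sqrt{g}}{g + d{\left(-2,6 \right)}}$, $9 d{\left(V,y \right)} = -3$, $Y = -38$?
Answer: $\frac{2052}{5} + \frac{2052 \sqrt{2}}{5} \approx 990.79$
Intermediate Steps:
$d{\left(V,y \right)} = - \frac{1}{3}$ ($d{\left(V,y \right)} = \frac{1}{9} \left(-3\right) = - \frac{1}{3}$)
$t{\left(g \right)} = \frac{g + g^{\frac{3}{2}}}{- \frac{1}{3} + g}$ ($t{\left(g \right)} = \frac{g + g \sqrt{g}}{g - \frac{1}{3}} = \frac{g + g^{\frac{3}{2}}}{- \frac{1}{3} + g}$)
$- Y r{\left(5 - 5 \right)} t{\left(2 \right)} = \left(-1\right) \left(-38\right) 9 \frac{3 \left(2 + 2^{\frac{3}{2}}\right)}{-1 + 3 \cdot 2} = 38 \cdot 9 \frac{3 \left(2 + 2 \sqrt{2}\right)}{-1 + 6} = 342 \frac{3 \left(2 + 2 \sqrt{2}\right)}{5} = 342 \cdot 3 \cdot \frac{1}{5} \left(2 + 2 \sqrt{2}\right) = 342 \left(\frac{6}{5} + \frac{6 \sqrt{2}}{5}\right) = \frac{2052}{5} + \frac{2052 \sqrt{2}}{5}$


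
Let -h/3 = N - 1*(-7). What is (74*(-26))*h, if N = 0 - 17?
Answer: -57720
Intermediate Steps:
N = -17
h = 30 (h = -3*(-17 - 1*(-7)) = -3*(-17 + 7) = -3*(-10) = 30)
(74*(-26))*h = (74*(-26))*30 = -1924*30 = -57720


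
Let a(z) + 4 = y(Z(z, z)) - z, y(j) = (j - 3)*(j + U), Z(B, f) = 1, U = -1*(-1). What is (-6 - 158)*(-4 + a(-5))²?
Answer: -8036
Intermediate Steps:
U = 1
y(j) = (1 + j)*(-3 + j) (y(j) = (j - 3)*(j + 1) = (-3 + j)*(1 + j) = (1 + j)*(-3 + j))
a(z) = -8 - z (a(z) = -4 + ((-3 + 1² - 2*1) - z) = -4 + ((-3 + 1 - 2) - z) = -4 + (-4 - z) = -8 - z)
(-6 - 158)*(-4 + a(-5))² = (-6 - 158)*(-4 + (-8 - 1*(-5)))² = -164*(-4 + (-8 + 5))² = -164*(-4 - 3)² = -164*(-7)² = -164*49 = -8036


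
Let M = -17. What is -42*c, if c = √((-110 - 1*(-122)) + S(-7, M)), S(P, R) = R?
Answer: -42*I*√5 ≈ -93.915*I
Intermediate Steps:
c = I*√5 (c = √((-110 - 1*(-122)) - 17) = √((-110 + 122) - 17) = √(12 - 17) = √(-5) = I*√5 ≈ 2.2361*I)
-42*c = -42*I*√5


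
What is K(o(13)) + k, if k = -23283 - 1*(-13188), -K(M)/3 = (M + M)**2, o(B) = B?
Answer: -12123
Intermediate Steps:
K(M) = -12*M**2 (K(M) = -3*(M + M)**2 = -3*4*M**2 = -12*M**2)
k = -10095 (k = -23283 + 13188 = -10095)
K(o(13)) + k = -12*13**2 - 10095 = -12*169 - 10095 = -2028 - 10095 = -12123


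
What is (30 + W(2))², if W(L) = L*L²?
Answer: 1444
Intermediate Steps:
W(L) = L³
(30 + W(2))² = (30 + 2³)² = (30 + 8)² = 38² = 1444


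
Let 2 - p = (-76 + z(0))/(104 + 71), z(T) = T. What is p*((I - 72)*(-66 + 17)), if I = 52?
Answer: 11928/5 ≈ 2385.6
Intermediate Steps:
p = 426/175 (p = 2 - (-76 + 0)/(104 + 71) = 2 - (-76)/175 = 2 - 1*(-76/175) = 2 + 76/175 = 426/175 ≈ 2.4343)
p*((I - 72)*(-66 + 17)) = 426*((52 - 72)*(-66 + 17))/175 = 426*(-20*(-49))/175 = (426/175)*980 = 11928/5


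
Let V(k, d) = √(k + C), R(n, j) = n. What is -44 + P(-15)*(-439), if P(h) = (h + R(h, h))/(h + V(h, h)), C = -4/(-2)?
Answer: -104011/119 - 6585*I*√13/119 ≈ -874.04 - 199.52*I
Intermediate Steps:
C = 2 (C = -4*(-½) = 2)
V(k, d) = √(2 + k) (V(k, d) = √(k + 2) = √(2 + k))
P(h) = 2*h/(h + √(2 + h)) (P(h) = (h + h)/(h + √(2 + h)) = (2*h)/(h + √(2 + h)) = 2*h/(h + √(2 + h)))
-44 + P(-15)*(-439) = -44 + (2*(-15)/(-15 + √(2 - 15)))*(-439) = -44 + (2*(-15)/(-15 + √(-13)))*(-439) = -44 + (2*(-15)/(-15 + I*√13))*(-439) = -44 - 30/(-15 + I*√13)*(-439) = -44 + 13170/(-15 + I*√13)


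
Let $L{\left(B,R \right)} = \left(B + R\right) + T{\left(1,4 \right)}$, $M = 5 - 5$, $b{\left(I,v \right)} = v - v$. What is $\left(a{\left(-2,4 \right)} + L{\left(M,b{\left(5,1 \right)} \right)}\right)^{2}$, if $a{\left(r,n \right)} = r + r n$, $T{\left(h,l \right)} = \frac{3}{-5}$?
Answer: $\frac{2809}{25} \approx 112.36$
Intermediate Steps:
$b{\left(I,v \right)} = 0$
$T{\left(h,l \right)} = - \frac{3}{5}$ ($T{\left(h,l \right)} = 3 \left(- \frac{1}{5}\right) = - \frac{3}{5}$)
$a{\left(r,n \right)} = r + n r$
$M = 0$
$L{\left(B,R \right)} = - \frac{3}{5} + B + R$ ($L{\left(B,R \right)} = \left(B + R\right) - \frac{3}{5} = - \frac{3}{5} + B + R$)
$\left(a{\left(-2,4 \right)} + L{\left(M,b{\left(5,1 \right)} \right)}\right)^{2} = \left(- 2 \left(1 + 4\right) + \left(- \frac{3}{5} + 0 + 0\right)\right)^{2} = \left(\left(-2\right) 5 - \frac{3}{5}\right)^{2} = \left(-10 - \frac{3}{5}\right)^{2} = \left(- \frac{53}{5}\right)^{2} = \frac{2809}{25}$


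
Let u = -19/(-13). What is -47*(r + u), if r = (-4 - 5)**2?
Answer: -50384/13 ≈ -3875.7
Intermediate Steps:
u = 19/13 (u = -19*(-1/13) = 19/13 ≈ 1.4615)
r = 81 (r = (-9)**2 = 81)
-47*(r + u) = -47*(81 + 19/13) = -47*1072/13 = -50384/13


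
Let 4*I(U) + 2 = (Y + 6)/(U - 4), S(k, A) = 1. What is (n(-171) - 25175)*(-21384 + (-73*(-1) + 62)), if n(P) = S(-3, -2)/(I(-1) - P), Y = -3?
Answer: 1822552335045/3407 ≈ 5.3494e+8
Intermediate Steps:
I(U) = -1/2 + 3/(4*(-4 + U)) (I(U) = -1/2 + ((-3 + 6)/(U - 4))/4 = -1/2 + (3/(-4 + U))/4 = -1/2 + 3/(4*(-4 + U)))
n(P) = 1/(-13/20 - P) (n(P) = 1/((11 - 2*(-1))/(4*(-4 - 1)) - P) = 1/((1/4)*(11 + 2)/(-5) - P) = 1/((1/4)*(-1/5)*13 - P) = 1/(-13/20 - P))
(n(-171) - 25175)*(-21384 + (-73*(-1) + 62)) = (-20/(13 + 20*(-171)) - 25175)*(-21384 + (-73*(-1) + 62)) = (-20/(13 - 3420) - 25175)*(-21384 + (73 + 62)) = (-20/(-3407) - 25175)*(-21384 + 135) = (-20*(-1/3407) - 25175)*(-21249) = (20/3407 - 25175)*(-21249) = -85771205/3407*(-21249) = 1822552335045/3407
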